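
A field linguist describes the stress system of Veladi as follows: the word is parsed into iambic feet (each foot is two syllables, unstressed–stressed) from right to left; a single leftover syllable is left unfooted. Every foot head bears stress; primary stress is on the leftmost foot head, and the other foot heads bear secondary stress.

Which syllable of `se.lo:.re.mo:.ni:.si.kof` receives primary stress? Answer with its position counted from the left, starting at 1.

Parse right to left into iambic (σˈσ) feet: se (lo:.ˈre) (mo:.ˈni:) (si.ˈkof). Syllable 1 is left unfooted.
Foot heads (stressed positions): 3, 5, 7.
End Rule Leftmost: primary stress on the leftmost head = syllable 3.
Primary stress: syllable 3 → se.lo:.ˈre.mo:.ni:.si.kof.

3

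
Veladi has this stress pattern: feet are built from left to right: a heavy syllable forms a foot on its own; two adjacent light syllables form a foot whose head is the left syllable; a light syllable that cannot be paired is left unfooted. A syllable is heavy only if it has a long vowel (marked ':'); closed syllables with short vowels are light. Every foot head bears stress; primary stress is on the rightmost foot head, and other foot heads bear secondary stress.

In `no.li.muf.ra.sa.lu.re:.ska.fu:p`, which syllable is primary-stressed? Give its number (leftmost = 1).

9

Weights: 1 no L, 2 li L, 3 muf L, 4 ra L, 5 sa L, 6 lu L, 7 re: H, 8 ska L, 9 fu:p H.
Parse left to right (heavy = foot alone; LL = one foot; stranded L unfooted): (ˈno.li) (ˈmuf.ra) (ˈsa.lu) (ˈre:) ska (ˈfu:p).
Foot heads: 1, 3, 5, 7, 9.
Primary stress on the rightmost head = syllable 9.
Primary stress: syllable 9 → no.li.muf.ra.sa.lu.re:.ska.ˈfu:p.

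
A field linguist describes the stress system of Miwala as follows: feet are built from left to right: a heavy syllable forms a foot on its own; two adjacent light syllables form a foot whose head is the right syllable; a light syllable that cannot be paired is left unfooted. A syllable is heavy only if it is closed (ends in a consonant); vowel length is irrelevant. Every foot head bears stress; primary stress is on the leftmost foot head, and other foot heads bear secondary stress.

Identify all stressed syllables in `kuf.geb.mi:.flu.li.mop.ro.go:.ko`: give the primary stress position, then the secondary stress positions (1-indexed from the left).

primary 1, secondary 2, 4, 6, 8

Weights: 1 kuf H, 2 geb H, 3 mi: L, 4 flu L, 5 li L, 6 mop H, 7 ro L, 8 go: L, 9 ko L.
Parse left to right (heavy = foot alone; LL = one foot; stranded L unfooted): (ˈkuf) (ˈgeb) (mi:.ˈflu) li (ˈmop) (ro.ˈgo:) ko.
Foot heads: 1, 2, 4, 6, 8.
Primary stress on the leftmost head = syllable 1.
Secondary stress on 2, 4, 6, 8: ˈkuf.ˌgeb.mi:.ˌflu.li.ˌmop.ro.ˌgo:.ko.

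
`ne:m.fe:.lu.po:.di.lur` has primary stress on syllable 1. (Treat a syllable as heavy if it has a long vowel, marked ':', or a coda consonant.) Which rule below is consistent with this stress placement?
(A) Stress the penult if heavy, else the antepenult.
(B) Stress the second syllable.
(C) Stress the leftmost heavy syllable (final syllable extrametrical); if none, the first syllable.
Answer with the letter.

C

Rule A → syllable 4 (observed: 1).
Rule B → syllable 2 (observed: 1).
Rule C → syllable 1 ✓.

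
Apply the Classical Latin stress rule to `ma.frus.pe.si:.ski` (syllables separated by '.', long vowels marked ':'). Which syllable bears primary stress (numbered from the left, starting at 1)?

4

Classical Latin: stress the penult if heavy (long vowel or closed), else the antepenult.
Weights: 3 pe L, 4 si: H, 5 ski L.
The penult (syllable 4, si:) is heavy, so it takes stress.
Stress on syllable 4: ma.frus.pe.ˈsi:.ski.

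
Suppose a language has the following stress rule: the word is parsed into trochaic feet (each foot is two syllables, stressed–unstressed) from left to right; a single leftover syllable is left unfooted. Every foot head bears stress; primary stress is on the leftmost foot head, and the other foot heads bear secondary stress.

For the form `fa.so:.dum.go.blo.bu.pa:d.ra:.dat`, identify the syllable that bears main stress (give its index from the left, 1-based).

Parse left to right into trochaic (ˈσσ) feet: (ˈfa.so:) (ˈdum.go) (ˈblo.bu) (ˈpa:d.ra:) dat. Syllable 9 is left unfooted.
Foot heads (stressed positions): 1, 3, 5, 7.
End Rule Leftmost: primary stress on the leftmost head = syllable 1.
Primary stress: syllable 1 → ˈfa.so:.dum.go.blo.bu.pa:d.ra:.dat.

1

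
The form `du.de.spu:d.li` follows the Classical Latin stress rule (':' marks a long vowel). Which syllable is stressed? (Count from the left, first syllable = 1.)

3

Classical Latin: stress the penult if heavy (long vowel or closed), else the antepenult.
Weights: 2 de L, 3 spu:d H, 4 li L.
The penult (syllable 3, spu:d) is heavy, so it takes stress.
Stress on syllable 3: du.de.ˈspu:d.li.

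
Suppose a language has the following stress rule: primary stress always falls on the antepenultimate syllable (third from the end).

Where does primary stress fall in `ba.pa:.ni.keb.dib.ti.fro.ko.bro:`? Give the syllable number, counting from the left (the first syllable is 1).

7

The word has 9 syllables; the antepenultimate syllable (third from the end) is syllable 7 (fro).
Primary stress: syllable 7 → ba.pa:.ni.keb.dib.ti.ˈfro.ko.bro:.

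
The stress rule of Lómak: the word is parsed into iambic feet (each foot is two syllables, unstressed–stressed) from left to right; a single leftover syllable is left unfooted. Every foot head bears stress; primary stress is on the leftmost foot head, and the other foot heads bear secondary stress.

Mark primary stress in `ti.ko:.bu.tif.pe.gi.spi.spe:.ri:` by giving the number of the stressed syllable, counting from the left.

Parse left to right into iambic (σˈσ) feet: (ti.ˈko:) (bu.ˈtif) (pe.ˈgi) (spi.ˈspe:) ri:. Syllable 9 is left unfooted.
Foot heads (stressed positions): 2, 4, 6, 8.
End Rule Leftmost: primary stress on the leftmost head = syllable 2.
Primary stress: syllable 2 → ti.ˈko:.bu.tif.pe.gi.spi.spe:.ri:.

2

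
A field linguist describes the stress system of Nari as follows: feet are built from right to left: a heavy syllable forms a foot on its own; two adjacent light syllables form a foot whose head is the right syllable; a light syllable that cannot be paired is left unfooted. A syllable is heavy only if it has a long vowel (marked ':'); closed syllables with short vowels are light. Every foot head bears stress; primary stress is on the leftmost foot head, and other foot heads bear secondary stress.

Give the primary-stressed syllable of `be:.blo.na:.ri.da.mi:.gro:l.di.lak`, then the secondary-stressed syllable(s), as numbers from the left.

Weights: 1 be: H, 2 blo L, 3 na: H, 4 ri L, 5 da L, 6 mi: H, 7 gro:l H, 8 di L, 9 lak L.
Parse right to left (heavy = foot alone; LL = one foot; stranded L unfooted): (ˈbe:) blo (ˈna:) (ri.ˈda) (ˈmi:) (ˈgro:l) (di.ˈlak).
Foot heads: 1, 3, 5, 6, 7, 9.
Primary stress on the leftmost head = syllable 1.
Secondary stress on 3, 5, 6, 7, 9: ˈbe:.blo.ˌna:.ri.ˌda.ˌmi:.ˌgro:l.di.ˌlak.

primary 1, secondary 3, 5, 6, 7, 9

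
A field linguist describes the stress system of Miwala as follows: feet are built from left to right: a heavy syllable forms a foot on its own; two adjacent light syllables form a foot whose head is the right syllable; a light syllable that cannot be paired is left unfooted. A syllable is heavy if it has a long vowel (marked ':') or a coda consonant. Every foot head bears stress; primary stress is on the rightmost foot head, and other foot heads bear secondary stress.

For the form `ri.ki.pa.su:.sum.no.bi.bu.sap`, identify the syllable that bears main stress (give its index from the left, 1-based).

Weights: 1 ri L, 2 ki L, 3 pa L, 4 su: H, 5 sum H, 6 no L, 7 bi L, 8 bu L, 9 sap H.
Parse left to right (heavy = foot alone; LL = one foot; stranded L unfooted): (ri.ˈki) pa (ˈsu:) (ˈsum) (no.ˈbi) bu (ˈsap).
Foot heads: 2, 4, 5, 7, 9.
Primary stress on the rightmost head = syllable 9.
Primary stress: syllable 9 → ri.ki.pa.su:.sum.no.bi.bu.ˈsap.

9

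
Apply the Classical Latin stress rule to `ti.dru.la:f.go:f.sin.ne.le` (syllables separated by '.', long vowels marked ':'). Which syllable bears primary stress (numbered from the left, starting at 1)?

5

Classical Latin: stress the penult if heavy (long vowel or closed), else the antepenult.
Weights: 5 sin H, 6 ne L, 7 le L.
The penult (syllable 6, ne) is light, so stress falls on the antepenult (syllable 5, sin).
Stress on syllable 5: ti.dru.la:f.go:f.ˈsin.ne.le.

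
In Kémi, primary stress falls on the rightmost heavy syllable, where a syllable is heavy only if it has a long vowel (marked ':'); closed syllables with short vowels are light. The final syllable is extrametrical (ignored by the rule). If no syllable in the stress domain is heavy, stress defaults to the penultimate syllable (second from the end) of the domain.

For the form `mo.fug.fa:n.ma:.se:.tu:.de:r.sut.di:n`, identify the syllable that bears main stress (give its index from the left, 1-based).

The final syllable (9, di:n) is extrametrical; the stress domain is syllables 1–8.
Weights: 1 mo L, 2 fug L, 3 fa:n H, 4 ma: H, 5 se: H, 6 tu: H, 7 de:r H, 8 sut L.
Heavy syllables in the domain: 3, 4, 5, 6, 7. The rightmost is syllable 7 (de:r).
Primary stress: syllable 7 → mo.fug.fa:n.ma:.se:.tu:.ˈde:r.sut.di:n.

7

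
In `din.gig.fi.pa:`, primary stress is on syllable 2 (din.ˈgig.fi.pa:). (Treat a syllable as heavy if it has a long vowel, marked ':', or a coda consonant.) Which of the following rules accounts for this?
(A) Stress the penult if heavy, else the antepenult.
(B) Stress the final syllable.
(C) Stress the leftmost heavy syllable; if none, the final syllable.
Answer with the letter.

A

Rule A → syllable 2 ✓.
Rule B → syllable 4 (observed: 2).
Rule C → syllable 1 (observed: 2).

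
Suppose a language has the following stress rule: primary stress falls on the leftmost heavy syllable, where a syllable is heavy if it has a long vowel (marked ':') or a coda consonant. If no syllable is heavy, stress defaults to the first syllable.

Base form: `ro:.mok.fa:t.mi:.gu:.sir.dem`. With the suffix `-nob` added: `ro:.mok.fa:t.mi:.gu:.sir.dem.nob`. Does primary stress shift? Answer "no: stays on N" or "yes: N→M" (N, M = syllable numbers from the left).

Base `ro:.mok.fa:t.mi:.gu:.sir.dem` (7 syllables):
  Weights: 1 ro: H, 2 mok H, 3 fa:t H, 4 mi: H, 5 gu: H, 6 sir H, 7 dem H.
  Heavy syllables in the domain: 1, 2, 3, 4, 5, 6, 7. The leftmost is syllable 1 (ro:).
  → primary stress on syllable 1.
Suffixed `ro:.mok.fa:t.mi:.gu:.sir.dem.nob` (8 syllables):
  Weights: 1 ro: H, 2 mok H, 3 fa:t H, 4 mi: H, 5 gu: H, 6 sir H, 7 dem H, 8 nob H.
  Heavy syllables in the domain: 1, 2, 3, 4, 5, 6, 7, 8. The leftmost is syllable 1 (ro:).
  → primary stress on syllable 1.

no: stays on 1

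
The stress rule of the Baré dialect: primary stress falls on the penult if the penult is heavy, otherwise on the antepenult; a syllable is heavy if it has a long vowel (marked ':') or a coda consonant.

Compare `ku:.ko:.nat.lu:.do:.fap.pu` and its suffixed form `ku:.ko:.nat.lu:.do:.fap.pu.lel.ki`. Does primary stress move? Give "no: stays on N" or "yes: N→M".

yes: 6→8

Base `ku:.ko:.nat.lu:.do:.fap.pu` (7 syllables):
  Weights: 5 do: H, 6 fap H, 7 pu L.
  The penult (syllable 6, fap) is heavy, so it takes stress.
  → primary stress on syllable 6.
Suffixed `ku:.ko:.nat.lu:.do:.fap.pu.lel.ki` (9 syllables):
  Weights: 7 pu L, 8 lel H, 9 ki L.
  The penult (syllable 8, lel) is heavy, so it takes stress.
  → primary stress on syllable 8.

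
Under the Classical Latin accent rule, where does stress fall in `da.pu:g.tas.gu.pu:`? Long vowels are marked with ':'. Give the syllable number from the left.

3

Classical Latin: stress the penult if heavy (long vowel or closed), else the antepenult.
Weights: 3 tas H, 4 gu L, 5 pu: H.
The penult (syllable 4, gu) is light, so stress falls on the antepenult (syllable 3, tas).
Stress on syllable 3: da.pu:g.ˈtas.gu.pu:.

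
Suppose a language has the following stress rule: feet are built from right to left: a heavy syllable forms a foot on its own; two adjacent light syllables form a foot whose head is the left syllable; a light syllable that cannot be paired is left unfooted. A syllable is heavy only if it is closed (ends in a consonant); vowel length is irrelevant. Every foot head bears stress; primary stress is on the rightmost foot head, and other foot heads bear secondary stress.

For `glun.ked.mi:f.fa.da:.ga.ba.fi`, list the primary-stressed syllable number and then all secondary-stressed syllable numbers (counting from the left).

Weights: 1 glun H, 2 ked H, 3 mi:f H, 4 fa L, 5 da: L, 6 ga L, 7 ba L, 8 fi L.
Parse right to left (heavy = foot alone; LL = one foot; stranded L unfooted): (ˈglun) (ˈked) (ˈmi:f) fa (ˈda:.ga) (ˈba.fi).
Foot heads: 1, 2, 3, 5, 7.
Primary stress on the rightmost head = syllable 7.
Secondary stress on 1, 2, 3, 5: ˌglun.ˌked.ˌmi:f.fa.ˌda:.ga.ˈba.fi.

primary 7, secondary 1, 2, 3, 5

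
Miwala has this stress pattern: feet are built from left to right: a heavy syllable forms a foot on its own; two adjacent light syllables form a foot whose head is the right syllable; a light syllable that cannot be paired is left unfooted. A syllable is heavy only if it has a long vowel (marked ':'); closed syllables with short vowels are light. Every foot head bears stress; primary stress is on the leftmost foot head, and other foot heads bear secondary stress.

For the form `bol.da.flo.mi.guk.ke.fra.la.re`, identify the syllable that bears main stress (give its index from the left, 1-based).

2

Weights: 1 bol L, 2 da L, 3 flo L, 4 mi L, 5 guk L, 6 ke L, 7 fra L, 8 la L, 9 re L.
Parse left to right (heavy = foot alone; LL = one foot; stranded L unfooted): (bol.ˈda) (flo.ˈmi) (guk.ˈke) (fra.ˈla) re.
Foot heads: 2, 4, 6, 8.
Primary stress on the leftmost head = syllable 2.
Primary stress: syllable 2 → bol.ˈda.flo.mi.guk.ke.fra.la.re.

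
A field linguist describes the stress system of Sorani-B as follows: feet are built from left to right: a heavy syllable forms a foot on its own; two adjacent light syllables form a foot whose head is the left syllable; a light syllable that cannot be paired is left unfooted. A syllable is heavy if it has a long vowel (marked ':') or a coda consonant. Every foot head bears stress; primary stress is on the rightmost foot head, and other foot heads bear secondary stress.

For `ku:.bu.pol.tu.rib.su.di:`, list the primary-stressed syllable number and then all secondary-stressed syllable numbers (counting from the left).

primary 7, secondary 1, 3, 5

Weights: 1 ku: H, 2 bu L, 3 pol H, 4 tu L, 5 rib H, 6 su L, 7 di: H.
Parse left to right (heavy = foot alone; LL = one foot; stranded L unfooted): (ˈku:) bu (ˈpol) tu (ˈrib) su (ˈdi:).
Foot heads: 1, 3, 5, 7.
Primary stress on the rightmost head = syllable 7.
Secondary stress on 1, 3, 5: ˌku:.bu.ˌpol.tu.ˌrib.su.ˈdi:.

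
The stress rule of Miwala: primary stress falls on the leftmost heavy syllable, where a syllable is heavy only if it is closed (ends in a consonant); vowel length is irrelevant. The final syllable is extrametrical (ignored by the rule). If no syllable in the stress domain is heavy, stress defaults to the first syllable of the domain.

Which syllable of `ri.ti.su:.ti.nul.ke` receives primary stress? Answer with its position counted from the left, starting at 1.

The final syllable (6, ke) is extrametrical; the stress domain is syllables 1–5.
Weights: 1 ri L, 2 ti L, 3 su: L, 4 ti L, 5 nul H.
Heavy syllables in the domain: 5. The leftmost is syllable 5 (nul).
Primary stress: syllable 5 → ri.ti.su:.ti.ˈnul.ke.

5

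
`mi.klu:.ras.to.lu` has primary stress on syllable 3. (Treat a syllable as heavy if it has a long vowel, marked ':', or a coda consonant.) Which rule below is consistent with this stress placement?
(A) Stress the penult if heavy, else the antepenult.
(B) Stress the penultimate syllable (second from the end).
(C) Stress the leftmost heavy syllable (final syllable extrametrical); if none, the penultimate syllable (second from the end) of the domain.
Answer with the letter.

A

Rule A → syllable 3 ✓.
Rule B → syllable 4 (observed: 3).
Rule C → syllable 2 (observed: 3).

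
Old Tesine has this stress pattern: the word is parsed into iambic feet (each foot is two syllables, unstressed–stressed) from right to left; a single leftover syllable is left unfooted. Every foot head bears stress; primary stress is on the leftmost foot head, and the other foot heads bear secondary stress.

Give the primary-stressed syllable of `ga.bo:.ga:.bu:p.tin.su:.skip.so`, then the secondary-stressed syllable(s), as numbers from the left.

Parse right to left into iambic (σˈσ) feet: (ga.ˈbo:) (ga:.ˈbu:p) (tin.ˈsu:) (skip.ˈso).
Foot heads (stressed positions): 2, 4, 6, 8.
End Rule Leftmost: primary stress on the leftmost head = syllable 2.
Secondary stress on 4, 6, 8: ga.ˈbo:.ga:.ˌbu:p.tin.ˌsu:.skip.ˌso.

primary 2, secondary 4, 6, 8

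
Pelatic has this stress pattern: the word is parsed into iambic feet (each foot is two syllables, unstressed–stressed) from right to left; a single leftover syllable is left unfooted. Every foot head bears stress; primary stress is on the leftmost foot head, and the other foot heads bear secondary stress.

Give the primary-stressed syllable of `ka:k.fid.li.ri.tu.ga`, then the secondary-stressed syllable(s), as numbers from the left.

Parse right to left into iambic (σˈσ) feet: (ka:k.ˈfid) (li.ˈri) (tu.ˈga).
Foot heads (stressed positions): 2, 4, 6.
End Rule Leftmost: primary stress on the leftmost head = syllable 2.
Secondary stress on 4, 6: ka:k.ˈfid.li.ˌri.tu.ˌga.

primary 2, secondary 4, 6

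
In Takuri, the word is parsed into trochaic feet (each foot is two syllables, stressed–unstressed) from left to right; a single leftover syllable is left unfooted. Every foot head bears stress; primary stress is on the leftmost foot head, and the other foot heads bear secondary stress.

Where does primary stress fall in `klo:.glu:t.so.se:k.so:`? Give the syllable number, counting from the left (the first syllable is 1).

1

Parse left to right into trochaic (ˈσσ) feet: (ˈklo:.glu:t) (ˈso.se:k) so:. Syllable 5 is left unfooted.
Foot heads (stressed positions): 1, 3.
End Rule Leftmost: primary stress on the leftmost head = syllable 1.
Primary stress: syllable 1 → ˈklo:.glu:t.so.se:k.so:.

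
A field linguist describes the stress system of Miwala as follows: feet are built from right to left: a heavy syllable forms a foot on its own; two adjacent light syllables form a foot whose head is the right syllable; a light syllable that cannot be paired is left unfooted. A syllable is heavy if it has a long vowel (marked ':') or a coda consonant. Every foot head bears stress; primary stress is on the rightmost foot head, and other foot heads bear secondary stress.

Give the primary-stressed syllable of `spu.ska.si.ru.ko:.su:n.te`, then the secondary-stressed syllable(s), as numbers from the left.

primary 6, secondary 2, 4, 5

Weights: 1 spu L, 2 ska L, 3 si L, 4 ru L, 5 ko: H, 6 su:n H, 7 te L.
Parse right to left (heavy = foot alone; LL = one foot; stranded L unfooted): (spu.ˈska) (si.ˈru) (ˈko:) (ˈsu:n) te.
Foot heads: 2, 4, 5, 6.
Primary stress on the rightmost head = syllable 6.
Secondary stress on 2, 4, 5: spu.ˌska.si.ˌru.ˌko:.ˈsu:n.te.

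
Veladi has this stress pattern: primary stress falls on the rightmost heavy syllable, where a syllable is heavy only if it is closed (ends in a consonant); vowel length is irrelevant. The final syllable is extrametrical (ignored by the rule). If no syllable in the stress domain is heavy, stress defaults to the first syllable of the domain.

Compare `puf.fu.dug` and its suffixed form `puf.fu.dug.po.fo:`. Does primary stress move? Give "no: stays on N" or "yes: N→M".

yes: 1→3

Base `puf.fu.dug` (3 syllables):
  The final syllable (3, dug) is extrametrical; the stress domain is syllables 1–2.
  Weights: 1 puf H, 2 fu L.
  Heavy syllables in the domain: 1. The rightmost is syllable 1 (puf).
  → primary stress on syllable 1.
Suffixed `puf.fu.dug.po.fo:` (5 syllables):
  The final syllable (5, fo:) is extrametrical; the stress domain is syllables 1–4.
  Weights: 1 puf H, 2 fu L, 3 dug H, 4 po L.
  Heavy syllables in the domain: 1, 3. The rightmost is syllable 3 (dug).
  → primary stress on syllable 3.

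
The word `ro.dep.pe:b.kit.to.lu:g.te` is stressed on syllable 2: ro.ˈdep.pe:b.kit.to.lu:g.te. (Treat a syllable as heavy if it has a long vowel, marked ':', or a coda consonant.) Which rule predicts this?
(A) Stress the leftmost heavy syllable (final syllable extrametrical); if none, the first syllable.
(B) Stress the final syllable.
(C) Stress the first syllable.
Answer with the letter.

A

Rule A → syllable 2 ✓.
Rule B → syllable 7 (observed: 2).
Rule C → syllable 1 (observed: 2).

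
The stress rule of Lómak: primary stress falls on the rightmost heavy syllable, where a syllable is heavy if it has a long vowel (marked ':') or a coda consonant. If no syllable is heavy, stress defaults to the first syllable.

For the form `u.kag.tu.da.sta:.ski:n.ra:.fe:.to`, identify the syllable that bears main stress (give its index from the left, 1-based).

8

Weights: 1 u L, 2 kag H, 3 tu L, 4 da L, 5 sta: H, 6 ski:n H, 7 ra: H, 8 fe: H, 9 to L.
Heavy syllables in the domain: 2, 5, 6, 7, 8. The rightmost is syllable 8 (fe:).
Primary stress: syllable 8 → u.kag.tu.da.sta:.ski:n.ra:.ˈfe:.to.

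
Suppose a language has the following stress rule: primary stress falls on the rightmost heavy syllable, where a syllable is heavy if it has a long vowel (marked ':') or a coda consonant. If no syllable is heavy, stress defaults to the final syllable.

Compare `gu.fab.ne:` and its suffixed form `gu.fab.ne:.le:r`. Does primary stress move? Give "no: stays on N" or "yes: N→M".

Base `gu.fab.ne:` (3 syllables):
  Weights: 1 gu L, 2 fab H, 3 ne: H.
  Heavy syllables in the domain: 2, 3. The rightmost is syllable 3 (ne:).
  → primary stress on syllable 3.
Suffixed `gu.fab.ne:.le:r` (4 syllables):
  Weights: 1 gu L, 2 fab H, 3 ne: H, 4 le:r H.
  Heavy syllables in the domain: 2, 3, 4. The rightmost is syllable 4 (le:r).
  → primary stress on syllable 4.

yes: 3→4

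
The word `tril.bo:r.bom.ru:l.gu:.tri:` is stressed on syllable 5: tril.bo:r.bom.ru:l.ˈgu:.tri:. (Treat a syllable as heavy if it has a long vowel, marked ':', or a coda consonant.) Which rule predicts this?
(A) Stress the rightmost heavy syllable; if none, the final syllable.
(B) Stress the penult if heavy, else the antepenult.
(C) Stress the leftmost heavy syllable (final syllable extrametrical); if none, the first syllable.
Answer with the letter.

B

Rule A → syllable 6 (observed: 5).
Rule B → syllable 5 ✓.
Rule C → syllable 1 (observed: 5).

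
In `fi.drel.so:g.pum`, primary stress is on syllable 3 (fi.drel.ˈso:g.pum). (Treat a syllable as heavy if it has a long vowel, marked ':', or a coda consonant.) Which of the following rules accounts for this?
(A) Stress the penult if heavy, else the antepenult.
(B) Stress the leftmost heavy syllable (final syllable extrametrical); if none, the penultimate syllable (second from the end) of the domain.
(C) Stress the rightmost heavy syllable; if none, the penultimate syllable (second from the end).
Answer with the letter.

A

Rule A → syllable 3 ✓.
Rule B → syllable 2 (observed: 3).
Rule C → syllable 4 (observed: 3).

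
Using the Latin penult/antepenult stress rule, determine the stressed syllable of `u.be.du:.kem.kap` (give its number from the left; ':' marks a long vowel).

Classical Latin: stress the penult if heavy (long vowel or closed), else the antepenult.
Weights: 3 du: H, 4 kem H, 5 kap H.
The penult (syllable 4, kem) is heavy, so it takes stress.
Stress on syllable 4: u.be.du:.ˈkem.kap.

4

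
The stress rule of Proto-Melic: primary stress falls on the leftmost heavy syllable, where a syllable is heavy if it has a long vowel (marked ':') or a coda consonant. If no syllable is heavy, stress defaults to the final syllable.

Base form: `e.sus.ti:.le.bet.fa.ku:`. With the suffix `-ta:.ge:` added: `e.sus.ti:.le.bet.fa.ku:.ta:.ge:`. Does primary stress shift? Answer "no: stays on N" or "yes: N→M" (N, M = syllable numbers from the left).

no: stays on 2

Base `e.sus.ti:.le.bet.fa.ku:` (7 syllables):
  Weights: 1 e L, 2 sus H, 3 ti: H, 4 le L, 5 bet H, 6 fa L, 7 ku: H.
  Heavy syllables in the domain: 2, 3, 5, 7. The leftmost is syllable 2 (sus).
  → primary stress on syllable 2.
Suffixed `e.sus.ti:.le.bet.fa.ku:.ta:.ge:` (9 syllables):
  Weights: 1 e L, 2 sus H, 3 ti: H, 4 le L, 5 bet H, 6 fa L, 7 ku: H, 8 ta: H, 9 ge: H.
  Heavy syllables in the domain: 2, 3, 5, 7, 8, 9. The leftmost is syllable 2 (sus).
  → primary stress on syllable 2.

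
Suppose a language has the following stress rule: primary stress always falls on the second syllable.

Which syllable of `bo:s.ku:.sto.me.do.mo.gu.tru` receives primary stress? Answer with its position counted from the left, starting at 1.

2

The word has 8 syllables; the second syllable is syllable 2 (ku:).
Primary stress: syllable 2 → bo:s.ˈku:.sto.me.do.mo.gu.tru.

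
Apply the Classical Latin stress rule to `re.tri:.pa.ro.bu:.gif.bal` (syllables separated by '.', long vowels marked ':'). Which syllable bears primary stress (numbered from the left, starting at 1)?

Classical Latin: stress the penult if heavy (long vowel or closed), else the antepenult.
Weights: 5 bu: H, 6 gif H, 7 bal H.
The penult (syllable 6, gif) is heavy, so it takes stress.
Stress on syllable 6: re.tri:.pa.ro.bu:.ˈgif.bal.

6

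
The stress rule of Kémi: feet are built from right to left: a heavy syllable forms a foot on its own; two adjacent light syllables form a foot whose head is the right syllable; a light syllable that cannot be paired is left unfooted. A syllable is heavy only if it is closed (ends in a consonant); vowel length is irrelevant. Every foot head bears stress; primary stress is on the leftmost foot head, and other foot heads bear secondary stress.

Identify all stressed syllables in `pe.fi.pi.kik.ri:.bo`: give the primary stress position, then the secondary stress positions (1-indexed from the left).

primary 3, secondary 4, 6

Weights: 1 pe L, 2 fi L, 3 pi L, 4 kik H, 5 ri: L, 6 bo L.
Parse right to left (heavy = foot alone; LL = one foot; stranded L unfooted): pe (fi.ˈpi) (ˈkik) (ri:.ˈbo).
Foot heads: 3, 4, 6.
Primary stress on the leftmost head = syllable 3.
Secondary stress on 4, 6: pe.fi.ˈpi.ˌkik.ri:.ˌbo.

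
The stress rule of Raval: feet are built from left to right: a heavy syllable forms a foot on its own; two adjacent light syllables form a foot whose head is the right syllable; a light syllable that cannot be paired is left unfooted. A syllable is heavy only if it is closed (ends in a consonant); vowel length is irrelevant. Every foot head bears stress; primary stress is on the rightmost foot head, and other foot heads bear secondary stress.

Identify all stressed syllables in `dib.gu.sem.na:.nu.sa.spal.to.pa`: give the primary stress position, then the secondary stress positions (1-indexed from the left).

primary 9, secondary 1, 3, 5, 7

Weights: 1 dib H, 2 gu L, 3 sem H, 4 na: L, 5 nu L, 6 sa L, 7 spal H, 8 to L, 9 pa L.
Parse left to right (heavy = foot alone; LL = one foot; stranded L unfooted): (ˈdib) gu (ˈsem) (na:.ˈnu) sa (ˈspal) (to.ˈpa).
Foot heads: 1, 3, 5, 7, 9.
Primary stress on the rightmost head = syllable 9.
Secondary stress on 1, 3, 5, 7: ˌdib.gu.ˌsem.na:.ˌnu.sa.ˌspal.to.ˈpa.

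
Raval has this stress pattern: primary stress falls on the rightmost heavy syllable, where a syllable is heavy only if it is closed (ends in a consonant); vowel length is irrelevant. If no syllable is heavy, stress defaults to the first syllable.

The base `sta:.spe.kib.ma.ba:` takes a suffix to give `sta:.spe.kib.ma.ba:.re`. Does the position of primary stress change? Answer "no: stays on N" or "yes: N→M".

no: stays on 3

Base `sta:.spe.kib.ma.ba:` (5 syllables):
  Weights: 1 sta: L, 2 spe L, 3 kib H, 4 ma L, 5 ba: L.
  Heavy syllables in the domain: 3. The rightmost is syllable 3 (kib).
  → primary stress on syllable 3.
Suffixed `sta:.spe.kib.ma.ba:.re` (6 syllables):
  Weights: 1 sta: L, 2 spe L, 3 kib H, 4 ma L, 5 ba: L, 6 re L.
  Heavy syllables in the domain: 3. The rightmost is syllable 3 (kib).
  → primary stress on syllable 3.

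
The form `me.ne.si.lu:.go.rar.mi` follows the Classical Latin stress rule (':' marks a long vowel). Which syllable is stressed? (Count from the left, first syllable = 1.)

Classical Latin: stress the penult if heavy (long vowel or closed), else the antepenult.
Weights: 5 go L, 6 rar H, 7 mi L.
The penult (syllable 6, rar) is heavy, so it takes stress.
Stress on syllable 6: me.ne.si.lu:.go.ˈrar.mi.

6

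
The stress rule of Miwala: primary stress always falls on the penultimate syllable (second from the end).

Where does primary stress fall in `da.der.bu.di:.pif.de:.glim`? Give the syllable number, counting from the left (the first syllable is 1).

6

The word has 7 syllables; the penultimate syllable (second from the end) is syllable 6 (de:).
Primary stress: syllable 6 → da.der.bu.di:.pif.ˈde:.glim.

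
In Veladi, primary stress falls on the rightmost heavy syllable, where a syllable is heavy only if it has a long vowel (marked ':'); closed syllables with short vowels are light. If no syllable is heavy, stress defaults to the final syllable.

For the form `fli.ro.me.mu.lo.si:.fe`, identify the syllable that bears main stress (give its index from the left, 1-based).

6

Weights: 1 fli L, 2 ro L, 3 me L, 4 mu L, 5 lo L, 6 si: H, 7 fe L.
Heavy syllables in the domain: 6. The rightmost is syllable 6 (si:).
Primary stress: syllable 6 → fli.ro.me.mu.lo.ˈsi:.fe.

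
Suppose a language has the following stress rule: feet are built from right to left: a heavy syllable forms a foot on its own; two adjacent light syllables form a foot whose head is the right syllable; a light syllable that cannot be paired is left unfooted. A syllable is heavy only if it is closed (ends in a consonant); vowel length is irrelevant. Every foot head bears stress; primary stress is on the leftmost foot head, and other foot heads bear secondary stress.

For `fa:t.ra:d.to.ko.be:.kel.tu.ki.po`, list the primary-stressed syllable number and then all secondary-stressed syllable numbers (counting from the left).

primary 1, secondary 2, 5, 6, 9

Weights: 1 fa:t H, 2 ra:d H, 3 to L, 4 ko L, 5 be: L, 6 kel H, 7 tu L, 8 ki L, 9 po L.
Parse right to left (heavy = foot alone; LL = one foot; stranded L unfooted): (ˈfa:t) (ˈra:d) to (ko.ˈbe:) (ˈkel) tu (ki.ˈpo).
Foot heads: 1, 2, 5, 6, 9.
Primary stress on the leftmost head = syllable 1.
Secondary stress on 2, 5, 6, 9: ˈfa:t.ˌra:d.to.ko.ˌbe:.ˌkel.tu.ki.ˌpo.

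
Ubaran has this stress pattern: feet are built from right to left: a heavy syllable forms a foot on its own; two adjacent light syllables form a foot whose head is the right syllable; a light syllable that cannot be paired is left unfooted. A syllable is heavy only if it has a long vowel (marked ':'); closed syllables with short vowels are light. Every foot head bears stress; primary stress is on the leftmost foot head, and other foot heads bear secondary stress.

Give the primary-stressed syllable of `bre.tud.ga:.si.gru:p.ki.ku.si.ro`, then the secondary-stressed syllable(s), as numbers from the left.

primary 2, secondary 3, 5, 7, 9

Weights: 1 bre L, 2 tud L, 3 ga: H, 4 si L, 5 gru:p H, 6 ki L, 7 ku L, 8 si L, 9 ro L.
Parse right to left (heavy = foot alone; LL = one foot; stranded L unfooted): (bre.ˈtud) (ˈga:) si (ˈgru:p) (ki.ˈku) (si.ˈro).
Foot heads: 2, 3, 5, 7, 9.
Primary stress on the leftmost head = syllable 2.
Secondary stress on 3, 5, 7, 9: bre.ˈtud.ˌga:.si.ˌgru:p.ki.ˌku.si.ˌro.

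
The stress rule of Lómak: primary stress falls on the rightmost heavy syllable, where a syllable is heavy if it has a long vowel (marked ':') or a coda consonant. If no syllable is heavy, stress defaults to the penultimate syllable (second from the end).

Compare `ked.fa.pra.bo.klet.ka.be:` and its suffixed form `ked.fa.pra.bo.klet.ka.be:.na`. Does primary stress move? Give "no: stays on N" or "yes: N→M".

no: stays on 7

Base `ked.fa.pra.bo.klet.ka.be:` (7 syllables):
  Weights: 1 ked H, 2 fa L, 3 pra L, 4 bo L, 5 klet H, 6 ka L, 7 be: H.
  Heavy syllables in the domain: 1, 5, 7. The rightmost is syllable 7 (be:).
  → primary stress on syllable 7.
Suffixed `ked.fa.pra.bo.klet.ka.be:.na` (8 syllables):
  Weights: 1 ked H, 2 fa L, 3 pra L, 4 bo L, 5 klet H, 6 ka L, 7 be: H, 8 na L.
  Heavy syllables in the domain: 1, 5, 7. The rightmost is syllable 7 (be:).
  → primary stress on syllable 7.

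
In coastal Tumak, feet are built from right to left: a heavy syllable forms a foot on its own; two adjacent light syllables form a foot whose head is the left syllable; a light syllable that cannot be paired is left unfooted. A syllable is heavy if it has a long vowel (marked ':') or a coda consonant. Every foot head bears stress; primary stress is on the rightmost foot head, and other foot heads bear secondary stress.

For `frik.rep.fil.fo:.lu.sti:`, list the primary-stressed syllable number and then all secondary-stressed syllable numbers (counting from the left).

Weights: 1 frik H, 2 rep H, 3 fil H, 4 fo: H, 5 lu L, 6 sti: H.
Parse right to left (heavy = foot alone; LL = one foot; stranded L unfooted): (ˈfrik) (ˈrep) (ˈfil) (ˈfo:) lu (ˈsti:).
Foot heads: 1, 2, 3, 4, 6.
Primary stress on the rightmost head = syllable 6.
Secondary stress on 1, 2, 3, 4: ˌfrik.ˌrep.ˌfil.ˌfo:.lu.ˈsti:.

primary 6, secondary 1, 2, 3, 4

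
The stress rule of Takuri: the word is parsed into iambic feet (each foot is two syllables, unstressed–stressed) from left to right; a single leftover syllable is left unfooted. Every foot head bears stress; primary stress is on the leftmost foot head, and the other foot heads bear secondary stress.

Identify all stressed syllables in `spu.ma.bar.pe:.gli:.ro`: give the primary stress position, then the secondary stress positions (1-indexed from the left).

Parse left to right into iambic (σˈσ) feet: (spu.ˈma) (bar.ˈpe:) (gli:.ˈro).
Foot heads (stressed positions): 2, 4, 6.
End Rule Leftmost: primary stress on the leftmost head = syllable 2.
Secondary stress on 4, 6: spu.ˈma.bar.ˌpe:.gli:.ˌro.

primary 2, secondary 4, 6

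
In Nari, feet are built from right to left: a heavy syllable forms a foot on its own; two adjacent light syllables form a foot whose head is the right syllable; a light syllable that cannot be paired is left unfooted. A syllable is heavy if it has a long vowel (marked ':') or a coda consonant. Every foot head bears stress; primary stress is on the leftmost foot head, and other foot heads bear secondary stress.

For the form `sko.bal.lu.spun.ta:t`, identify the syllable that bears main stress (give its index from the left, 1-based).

Weights: 1 sko L, 2 bal H, 3 lu L, 4 spun H, 5 ta:t H.
Parse right to left (heavy = foot alone; LL = one foot; stranded L unfooted): sko (ˈbal) lu (ˈspun) (ˈta:t).
Foot heads: 2, 4, 5.
Primary stress on the leftmost head = syllable 2.
Primary stress: syllable 2 → sko.ˈbal.lu.spun.ta:t.

2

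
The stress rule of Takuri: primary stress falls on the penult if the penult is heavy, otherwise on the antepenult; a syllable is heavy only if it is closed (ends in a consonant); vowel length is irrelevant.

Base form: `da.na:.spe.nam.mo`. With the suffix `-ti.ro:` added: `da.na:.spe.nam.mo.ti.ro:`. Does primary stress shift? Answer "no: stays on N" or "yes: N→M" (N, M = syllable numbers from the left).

yes: 4→5

Base `da.na:.spe.nam.mo` (5 syllables):
  Weights: 3 spe L, 4 nam H, 5 mo L.
  The penult (syllable 4, nam) is heavy, so it takes stress.
  → primary stress on syllable 4.
Suffixed `da.na:.spe.nam.mo.ti.ro:` (7 syllables):
  Weights: 5 mo L, 6 ti L, 7 ro: L.
  The penult (syllable 6, ti) is light, so stress falls on the antepenult (syllable 5, mo).
  → primary stress on syllable 5.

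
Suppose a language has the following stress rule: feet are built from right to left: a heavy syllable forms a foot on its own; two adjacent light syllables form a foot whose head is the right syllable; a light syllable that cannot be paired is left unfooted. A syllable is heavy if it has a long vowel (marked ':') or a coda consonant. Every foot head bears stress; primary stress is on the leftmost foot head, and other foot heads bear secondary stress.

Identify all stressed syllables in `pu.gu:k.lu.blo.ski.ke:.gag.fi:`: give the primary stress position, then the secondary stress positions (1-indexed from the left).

primary 2, secondary 5, 6, 7, 8

Weights: 1 pu L, 2 gu:k H, 3 lu L, 4 blo L, 5 ski L, 6 ke: H, 7 gag H, 8 fi: H.
Parse right to left (heavy = foot alone; LL = one foot; stranded L unfooted): pu (ˈgu:k) lu (blo.ˈski) (ˈke:) (ˈgag) (ˈfi:).
Foot heads: 2, 5, 6, 7, 8.
Primary stress on the leftmost head = syllable 2.
Secondary stress on 5, 6, 7, 8: pu.ˈgu:k.lu.blo.ˌski.ˌke:.ˌgag.ˌfi:.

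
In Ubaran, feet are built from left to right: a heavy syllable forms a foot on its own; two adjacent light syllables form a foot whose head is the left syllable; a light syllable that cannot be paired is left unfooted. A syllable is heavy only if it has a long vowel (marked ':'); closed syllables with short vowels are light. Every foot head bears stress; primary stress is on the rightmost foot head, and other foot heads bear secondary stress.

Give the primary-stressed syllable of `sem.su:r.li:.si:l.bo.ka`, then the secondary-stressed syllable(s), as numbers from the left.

primary 5, secondary 2, 3, 4

Weights: 1 sem L, 2 su:r H, 3 li: H, 4 si:l H, 5 bo L, 6 ka L.
Parse left to right (heavy = foot alone; LL = one foot; stranded L unfooted): sem (ˈsu:r) (ˈli:) (ˈsi:l) (ˈbo.ka).
Foot heads: 2, 3, 4, 5.
Primary stress on the rightmost head = syllable 5.
Secondary stress on 2, 3, 4: sem.ˌsu:r.ˌli:.ˌsi:l.ˈbo.ka.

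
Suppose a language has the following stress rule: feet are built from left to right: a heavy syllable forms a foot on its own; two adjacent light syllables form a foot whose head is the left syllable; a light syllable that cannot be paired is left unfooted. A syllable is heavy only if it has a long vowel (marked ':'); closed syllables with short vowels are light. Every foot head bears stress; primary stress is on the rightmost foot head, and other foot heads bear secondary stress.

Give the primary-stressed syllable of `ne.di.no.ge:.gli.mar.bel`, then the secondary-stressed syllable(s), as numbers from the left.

primary 5, secondary 1, 4

Weights: 1 ne L, 2 di L, 3 no L, 4 ge: H, 5 gli L, 6 mar L, 7 bel L.
Parse left to right (heavy = foot alone; LL = one foot; stranded L unfooted): (ˈne.di) no (ˈge:) (ˈgli.mar) bel.
Foot heads: 1, 4, 5.
Primary stress on the rightmost head = syllable 5.
Secondary stress on 1, 4: ˌne.di.no.ˌge:.ˈgli.mar.bel.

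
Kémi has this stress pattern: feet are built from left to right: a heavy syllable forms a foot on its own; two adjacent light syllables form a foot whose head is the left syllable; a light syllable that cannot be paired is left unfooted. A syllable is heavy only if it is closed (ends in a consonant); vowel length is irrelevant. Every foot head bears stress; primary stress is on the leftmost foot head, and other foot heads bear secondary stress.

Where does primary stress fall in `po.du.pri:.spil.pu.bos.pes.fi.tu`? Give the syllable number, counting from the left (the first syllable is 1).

1

Weights: 1 po L, 2 du L, 3 pri: L, 4 spil H, 5 pu L, 6 bos H, 7 pes H, 8 fi L, 9 tu L.
Parse left to right (heavy = foot alone; LL = one foot; stranded L unfooted): (ˈpo.du) pri: (ˈspil) pu (ˈbos) (ˈpes) (ˈfi.tu).
Foot heads: 1, 4, 6, 7, 8.
Primary stress on the leftmost head = syllable 1.
Primary stress: syllable 1 → ˈpo.du.pri:.spil.pu.bos.pes.fi.tu.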